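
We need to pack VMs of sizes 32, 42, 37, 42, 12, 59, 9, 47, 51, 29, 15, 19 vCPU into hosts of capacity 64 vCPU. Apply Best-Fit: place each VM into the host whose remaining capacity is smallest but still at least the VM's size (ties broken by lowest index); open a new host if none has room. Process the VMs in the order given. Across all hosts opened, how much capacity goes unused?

54

32 vCPU → host 1 (remaining 32 vCPU)
42 vCPU → host 2 (remaining 22 vCPU)
37 vCPU → host 3 (remaining 27 vCPU)
42 vCPU → host 4 (remaining 22 vCPU)
12 vCPU → host 2 (remaining 10 vCPU)
59 vCPU → host 5 (remaining 5 vCPU)
9 vCPU → host 2 (remaining 1 vCPU)
47 vCPU → host 6 (remaining 17 vCPU)
51 vCPU → host 7 (remaining 13 vCPU)
29 vCPU → host 1 (remaining 3 vCPU)
15 vCPU → host 6 (remaining 2 vCPU)
19 vCPU → host 4 (remaining 3 vCPU)
7 hosts × 64 vCPU = 448 vCPU; used 394 vCPU; unused 54 vCPU.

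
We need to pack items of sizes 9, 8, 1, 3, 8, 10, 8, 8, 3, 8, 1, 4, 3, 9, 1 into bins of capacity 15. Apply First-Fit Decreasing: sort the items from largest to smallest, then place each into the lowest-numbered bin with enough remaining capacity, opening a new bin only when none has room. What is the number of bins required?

8

Sorted descending: 10, 9, 9, 8, 8, 8, 8, 8, 4, 3, 3, 3, 1, 1, 1.
Put 10 in bin 1; 5 remain.
Put 9 in bin 2; 6 remain.
Put 9 in bin 3; 6 remain.
Put 8 in bin 4; 7 remain.
Put 8 in bin 5; 7 remain.
Put 8 in bin 6; 7 remain.
Put 8 in bin 7; 7 remain.
Put 8 in bin 8; 7 remain.
Put 4 in bin 1; 1 remain.
Put 3 in bin 2; 3 remain.
Put 3 in bin 2; 0 remain.
Put 3 in bin 3; 3 remain.
Put 1 in bin 1; 0 remain.
Put 1 in bin 3; 2 remain.
Put 1 in bin 3; 1 remain.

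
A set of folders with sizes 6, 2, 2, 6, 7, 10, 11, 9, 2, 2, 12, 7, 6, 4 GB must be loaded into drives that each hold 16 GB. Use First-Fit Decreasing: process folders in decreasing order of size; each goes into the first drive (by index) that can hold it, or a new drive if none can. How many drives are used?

6

Sorted descending: 12, 11, 10, 9, 7, 7, 6, 6, 6, 4, 2, 2, 2, 2.
Put 12 GB in drive 1; 4 GB remain.
Put 11 GB in drive 2; 5 GB remain.
Put 10 GB in drive 3; 6 GB remain.
Put 9 GB in drive 4; 7 GB remain.
Put 7 GB in drive 4; 0 GB remain.
Put 7 GB in drive 5; 9 GB remain.
Put 6 GB in drive 3; 0 GB remain.
Put 6 GB in drive 5; 3 GB remain.
Put 6 GB in drive 6; 10 GB remain.
Put 4 GB in drive 1; 0 GB remain.
Put 2 GB in drive 2; 3 GB remain.
Put 2 GB in drive 2; 1 GB remain.
Put 2 GB in drive 5; 1 GB remain.
Put 2 GB in drive 6; 8 GB remain.
Final drives: [12,4] [11,2,2] [10,6] [9,7] [7,6,2] [6,2].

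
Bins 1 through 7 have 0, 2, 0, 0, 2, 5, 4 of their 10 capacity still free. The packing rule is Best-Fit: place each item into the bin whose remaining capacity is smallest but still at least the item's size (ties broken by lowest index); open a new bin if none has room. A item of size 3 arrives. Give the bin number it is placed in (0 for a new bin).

Bins with room: bin 6 (5), bin 7 (4).
Tightest fit is bin 7 with 4 free.

7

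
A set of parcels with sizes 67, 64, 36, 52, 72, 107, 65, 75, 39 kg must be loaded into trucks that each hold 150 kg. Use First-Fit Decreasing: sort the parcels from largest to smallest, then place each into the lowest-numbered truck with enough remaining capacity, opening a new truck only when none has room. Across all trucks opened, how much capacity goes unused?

Sorted descending: 107, 75, 72, 67, 65, 64, 52, 39, 36.
Put 107 kg in truck 1; 43 kg remain.
Put 75 kg in truck 2; 75 kg remain.
Put 72 kg in truck 2; 3 kg remain.
Put 67 kg in truck 3; 83 kg remain.
Put 65 kg in truck 3; 18 kg remain.
Put 64 kg in truck 4; 86 kg remain.
Put 52 kg in truck 4; 34 kg remain.
Put 39 kg in truck 1; 4 kg remain.
Put 36 kg in truck 5; 114 kg remain.
5 trucks × 150 kg = 750 kg; used 577 kg; unused 173 kg.

173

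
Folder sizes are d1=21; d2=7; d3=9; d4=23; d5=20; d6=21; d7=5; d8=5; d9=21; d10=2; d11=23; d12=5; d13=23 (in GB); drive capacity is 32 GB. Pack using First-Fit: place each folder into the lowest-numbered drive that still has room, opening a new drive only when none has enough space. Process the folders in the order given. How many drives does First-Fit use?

7

d1 (21 GB) → drive 1 (remaining 11 GB)
d2 (7 GB) → drive 1 (remaining 4 GB)
d3 (9 GB) → drive 2 (remaining 23 GB)
d4 (23 GB) → drive 2 (remaining 0 GB)
d5 (20 GB) → drive 3 (remaining 12 GB)
d6 (21 GB) → drive 4 (remaining 11 GB)
d7 (5 GB) → drive 3 (remaining 7 GB)
d8 (5 GB) → drive 3 (remaining 2 GB)
d9 (21 GB) → drive 5 (remaining 11 GB)
d10 (2 GB) → drive 1 (remaining 2 GB)
d11 (23 GB) → drive 6 (remaining 9 GB)
d12 (5 GB) → drive 4 (remaining 6 GB)
d13 (23 GB) → drive 7 (remaining 9 GB)
Final drives: [21,7,2] [9,23] [20,5,5] [21,5] [21] [23] [23].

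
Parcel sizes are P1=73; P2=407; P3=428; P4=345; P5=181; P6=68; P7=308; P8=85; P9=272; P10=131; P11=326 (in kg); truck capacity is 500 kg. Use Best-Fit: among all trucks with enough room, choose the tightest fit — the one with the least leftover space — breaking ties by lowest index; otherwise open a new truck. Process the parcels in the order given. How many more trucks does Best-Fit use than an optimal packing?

Best-Fit: [73,407] [428,68] [345,85] [181,308] [272,131] [326] → 6 trucks.
Total size 2624 kg; any packing needs at least ⌈2624/500⌉ = 6 trucks.
So 6 is already optimal.

0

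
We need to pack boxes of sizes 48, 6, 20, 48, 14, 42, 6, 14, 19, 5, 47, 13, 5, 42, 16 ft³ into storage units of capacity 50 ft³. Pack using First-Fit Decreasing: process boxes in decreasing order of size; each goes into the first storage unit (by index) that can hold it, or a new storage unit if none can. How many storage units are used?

8 storage units

Sorted descending: 48, 48, 47, 42, 42, 20, 19, 16, 14, 14, 13, 6, 6, 5, 5.
storage unit 1: place 48 ft³, 2 ft³ left
storage unit 2: place 48 ft³, 2 ft³ left
storage unit 3: place 47 ft³, 3 ft³ left
storage unit 4: place 42 ft³, 8 ft³ left
storage unit 5: place 42 ft³, 8 ft³ left
storage unit 6: place 20 ft³, 30 ft³ left
storage unit 6: place 19 ft³, 11 ft³ left
storage unit 7: place 16 ft³, 34 ft³ left
storage unit 7: place 14 ft³, 20 ft³ left
storage unit 7: place 14 ft³, 6 ft³ left
storage unit 8: place 13 ft³, 37 ft³ left
storage unit 4: place 6 ft³, 2 ft³ left
storage unit 5: place 6 ft³, 2 ft³ left
storage unit 6: place 5 ft³, 6 ft³ left
storage unit 6: place 5 ft³, 1 ft³ left
Final storage units: [48] [48] [47] [42,6] [42,6] [20,19,5,5] [16,14,14] [13].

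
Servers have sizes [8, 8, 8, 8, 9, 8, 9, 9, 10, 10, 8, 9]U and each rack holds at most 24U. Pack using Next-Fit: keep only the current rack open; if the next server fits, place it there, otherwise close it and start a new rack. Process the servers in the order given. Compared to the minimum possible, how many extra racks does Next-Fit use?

Next-Fit: [8,8,8] [8,9] [8,9] [9,10] [10,8] [9] → 6 racks.
Total size 104U; any packing needs at least ⌈104/24⌉ = 5 racks.
An optimal packing achieves that bound: [10,10] [9,9] [9,9] [8,8,8] [8,8,8] → 5 racks.
Excess: 6 − 5 = 1.

1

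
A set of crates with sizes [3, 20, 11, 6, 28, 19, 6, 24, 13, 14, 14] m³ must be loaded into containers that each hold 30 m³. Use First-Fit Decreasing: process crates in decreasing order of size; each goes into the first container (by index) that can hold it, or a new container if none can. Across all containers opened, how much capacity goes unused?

Sorted descending: 28, 24, 20, 19, 14, 14, 13, 11, 6, 6, 3.
Put 28 m³ in container 1; 2 m³ remain.
Put 24 m³ in container 2; 6 m³ remain.
Put 20 m³ in container 3; 10 m³ remain.
Put 19 m³ in container 4; 11 m³ remain.
Put 14 m³ in container 5; 16 m³ remain.
Put 14 m³ in container 5; 2 m³ remain.
Put 13 m³ in container 6; 17 m³ remain.
Put 11 m³ in container 4; 0 m³ remain.
Put 6 m³ in container 2; 0 m³ remain.
Put 6 m³ in container 3; 4 m³ remain.
Put 3 m³ in container 3; 1 m³ remain.
6 containers × 30 m³ = 180 m³; used 158 m³; unused 22 m³.

22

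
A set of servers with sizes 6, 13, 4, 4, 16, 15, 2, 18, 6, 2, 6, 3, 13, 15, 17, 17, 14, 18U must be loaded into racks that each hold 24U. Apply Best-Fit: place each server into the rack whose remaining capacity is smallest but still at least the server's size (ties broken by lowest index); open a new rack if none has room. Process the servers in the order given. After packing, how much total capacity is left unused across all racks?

6U → rack 1 (remaining 18U)
13U → rack 1 (remaining 5U)
4U → rack 1 (remaining 1U)
4U → rack 2 (remaining 20U)
16U → rack 2 (remaining 4U)
15U → rack 3 (remaining 9U)
2U → rack 2 (remaining 2U)
18U → rack 4 (remaining 6U)
6U → rack 4 (remaining 0U)
2U → rack 2 (remaining 0U)
6U → rack 3 (remaining 3U)
3U → rack 3 (remaining 0U)
13U → rack 5 (remaining 11U)
15U → rack 6 (remaining 9U)
17U → rack 7 (remaining 7U)
17U → rack 8 (remaining 7U)
14U → rack 9 (remaining 10U)
18U → rack 10 (remaining 6U)
10 racks × 24U = 240U; used 189U; unused 51U.

51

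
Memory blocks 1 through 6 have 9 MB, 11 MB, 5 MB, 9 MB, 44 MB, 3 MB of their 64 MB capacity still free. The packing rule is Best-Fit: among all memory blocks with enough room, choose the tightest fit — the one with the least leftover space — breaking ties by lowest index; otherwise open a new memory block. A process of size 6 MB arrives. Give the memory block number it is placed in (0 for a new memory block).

Memory blocks with room: memory block 1 (9 MB), memory block 2 (11 MB), memory block 4 (9 MB), memory block 5 (44 MB).
Tightest fit is memory block 1 with 9 MB free.

1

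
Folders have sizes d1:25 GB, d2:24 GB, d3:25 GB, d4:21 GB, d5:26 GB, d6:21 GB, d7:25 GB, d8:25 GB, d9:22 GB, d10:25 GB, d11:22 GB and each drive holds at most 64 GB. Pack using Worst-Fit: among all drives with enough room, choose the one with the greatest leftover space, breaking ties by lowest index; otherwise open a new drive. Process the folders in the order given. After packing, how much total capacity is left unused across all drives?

123

d1 (25 GB) → drive 1 (remaining 39 GB)
d2 (24 GB) → drive 1 (remaining 15 GB)
d3 (25 GB) → drive 2 (remaining 39 GB)
d4 (21 GB) → drive 2 (remaining 18 GB)
d5 (26 GB) → drive 3 (remaining 38 GB)
d6 (21 GB) → drive 3 (remaining 17 GB)
d7 (25 GB) → drive 4 (remaining 39 GB)
d8 (25 GB) → drive 4 (remaining 14 GB)
d9 (22 GB) → drive 5 (remaining 42 GB)
d10 (25 GB) → drive 5 (remaining 17 GB)
d11 (22 GB) → drive 6 (remaining 42 GB)
6 drives × 64 GB = 384 GB; used 261 GB; unused 123 GB.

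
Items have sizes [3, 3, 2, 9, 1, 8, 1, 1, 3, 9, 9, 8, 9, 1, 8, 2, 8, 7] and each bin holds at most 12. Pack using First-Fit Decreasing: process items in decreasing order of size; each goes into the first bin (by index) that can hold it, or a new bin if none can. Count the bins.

Sorted descending: 9, 9, 9, 9, 8, 8, 8, 8, 7, 3, 3, 3, 2, 2, 1, 1, 1, 1.
bin 1: place 9, 3 left
bin 2: place 9, 3 left
bin 3: place 9, 3 left
bin 4: place 9, 3 left
bin 5: place 8, 4 left
bin 6: place 8, 4 left
bin 7: place 8, 4 left
bin 8: place 8, 4 left
bin 9: place 7, 5 left
bin 1: place 3, 0 left
bin 2: place 3, 0 left
bin 3: place 3, 0 left
bin 4: place 2, 1 left
bin 5: place 2, 2 left
bin 4: place 1, 0 left
bin 5: place 1, 1 left
bin 5: place 1, 0 left
bin 6: place 1, 3 left
Final bins: [9,3] [9,3] [9,3] [9,2,1] [8,2,1,1] [8,1] [8] [8] [7].

9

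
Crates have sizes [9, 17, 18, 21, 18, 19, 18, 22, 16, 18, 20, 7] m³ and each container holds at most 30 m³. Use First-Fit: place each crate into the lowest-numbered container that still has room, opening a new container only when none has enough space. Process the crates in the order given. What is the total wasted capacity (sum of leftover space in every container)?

97

9 m³ → container 1 (remaining 21 m³)
17 m³ → container 1 (remaining 4 m³)
18 m³ → container 2 (remaining 12 m³)
21 m³ → container 3 (remaining 9 m³)
18 m³ → container 4 (remaining 12 m³)
19 m³ → container 5 (remaining 11 m³)
18 m³ → container 6 (remaining 12 m³)
22 m³ → container 7 (remaining 8 m³)
16 m³ → container 8 (remaining 14 m³)
18 m³ → container 9 (remaining 12 m³)
20 m³ → container 10 (remaining 10 m³)
7 m³ → container 2 (remaining 5 m³)
10 containers × 30 m³ = 300 m³; used 203 m³; unused 97 m³.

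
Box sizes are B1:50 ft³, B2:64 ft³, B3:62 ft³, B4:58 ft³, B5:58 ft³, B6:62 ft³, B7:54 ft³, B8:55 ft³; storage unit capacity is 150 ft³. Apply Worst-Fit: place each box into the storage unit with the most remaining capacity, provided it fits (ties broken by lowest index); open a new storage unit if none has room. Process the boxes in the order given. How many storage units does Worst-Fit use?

B1 (50 ft³) → storage unit 1 (remaining 100 ft³)
B2 (64 ft³) → storage unit 1 (remaining 36 ft³)
B3 (62 ft³) → storage unit 2 (remaining 88 ft³)
B4 (58 ft³) → storage unit 2 (remaining 30 ft³)
B5 (58 ft³) → storage unit 3 (remaining 92 ft³)
B6 (62 ft³) → storage unit 3 (remaining 30 ft³)
B7 (54 ft³) → storage unit 4 (remaining 96 ft³)
B8 (55 ft³) → storage unit 4 (remaining 41 ft³)

4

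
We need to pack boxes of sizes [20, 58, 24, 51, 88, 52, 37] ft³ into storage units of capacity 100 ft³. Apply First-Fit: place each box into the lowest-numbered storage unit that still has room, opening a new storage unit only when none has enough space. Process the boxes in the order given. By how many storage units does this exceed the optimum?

First-Fit: [20,58] [24,51] [88] [52,37] → 4 storage units.
Total size 330 ft³; any packing needs at least ⌈330/100⌉ = 4 storage units.
So 4 is already optimal.

0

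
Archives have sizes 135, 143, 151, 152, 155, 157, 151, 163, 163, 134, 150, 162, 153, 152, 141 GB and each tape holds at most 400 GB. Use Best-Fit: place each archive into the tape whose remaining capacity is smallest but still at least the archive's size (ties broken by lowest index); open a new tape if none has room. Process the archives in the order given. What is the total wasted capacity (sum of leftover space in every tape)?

tape 1: place 135 GB, 265 GB left
tape 1: place 143 GB, 122 GB left
tape 2: place 151 GB, 249 GB left
tape 2: place 152 GB, 97 GB left
tape 3: place 155 GB, 245 GB left
tape 3: place 157 GB, 88 GB left
tape 4: place 151 GB, 249 GB left
tape 4: place 163 GB, 86 GB left
tape 5: place 163 GB, 237 GB left
tape 5: place 134 GB, 103 GB left
tape 6: place 150 GB, 250 GB left
tape 6: place 162 GB, 88 GB left
tape 7: place 153 GB, 247 GB left
tape 7: place 152 GB, 95 GB left
tape 8: place 141 GB, 259 GB left
8 tapes × 400 GB = 3200 GB; used 2262 GB; unused 938 GB.

938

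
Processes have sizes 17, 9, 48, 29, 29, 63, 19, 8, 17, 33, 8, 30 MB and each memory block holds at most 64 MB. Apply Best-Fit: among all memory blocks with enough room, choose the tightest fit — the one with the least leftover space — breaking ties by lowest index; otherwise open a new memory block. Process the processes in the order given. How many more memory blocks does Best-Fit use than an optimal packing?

Best-Fit: [17,9,29,8] [48] [29,19] [63] [17,33,8] [30] → 6 memory blocks.
Total size 310 MB; any packing needs at least ⌈310/64⌉ = 5 memory blocks.
An optimal packing achieves that bound: [63] [48,8,8] [33,30] [29,29] [19,17,17,9] → 5 memory blocks.
Excess: 6 − 5 = 1.

1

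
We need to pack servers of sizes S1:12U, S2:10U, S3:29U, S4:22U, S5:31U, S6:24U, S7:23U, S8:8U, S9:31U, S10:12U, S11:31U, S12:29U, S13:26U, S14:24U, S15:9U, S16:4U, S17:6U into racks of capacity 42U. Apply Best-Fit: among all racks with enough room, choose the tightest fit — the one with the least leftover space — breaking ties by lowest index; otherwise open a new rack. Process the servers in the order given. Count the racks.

rack 1: place S1 (12U), 30U left
rack 1: place S2 (10U), 20U left
rack 2: place S3 (29U), 13U left
rack 3: place S4 (22U), 20U left
rack 4: place S5 (31U), 11U left
rack 5: place S6 (24U), 18U left
rack 6: place S7 (23U), 19U left
rack 4: place S8 (8U), 3U left
rack 7: place S9 (31U), 11U left
rack 2: place S10 (12U), 1U left
rack 8: place S11 (31U), 11U left
rack 9: place S12 (29U), 13U left
rack 10: place S13 (26U), 16U left
rack 11: place S14 (24U), 18U left
rack 7: place S15 (9U), 2U left
rack 8: place S16 (4U), 7U left
rack 8: place S17 (6U), 1U left
Final racks: [12,10] [29,12] [22] [31,8] [24] [23] [31,9] [31,4,6] [29] [26] [24].

11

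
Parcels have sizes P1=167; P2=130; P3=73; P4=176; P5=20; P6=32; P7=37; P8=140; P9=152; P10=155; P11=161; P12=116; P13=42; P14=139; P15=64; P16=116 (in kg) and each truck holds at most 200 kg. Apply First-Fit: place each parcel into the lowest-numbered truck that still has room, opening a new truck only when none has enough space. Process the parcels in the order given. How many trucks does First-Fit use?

10 trucks

truck 1: place P1 (167 kg), 33 kg left
truck 2: place P2 (130 kg), 70 kg left
truck 3: place P3 (73 kg), 127 kg left
truck 4: place P4 (176 kg), 24 kg left
truck 1: place P5 (20 kg), 13 kg left
truck 2: place P6 (32 kg), 38 kg left
truck 2: place P7 (37 kg), 1 kg left
truck 5: place P8 (140 kg), 60 kg left
truck 6: place P9 (152 kg), 48 kg left
truck 7: place P10 (155 kg), 45 kg left
truck 8: place P11 (161 kg), 39 kg left
truck 3: place P12 (116 kg), 11 kg left
truck 5: place P13 (42 kg), 18 kg left
truck 9: place P14 (139 kg), 61 kg left
truck 10: place P15 (64 kg), 136 kg left
truck 10: place P16 (116 kg), 20 kg left
Final trucks: [167,20] [130,32,37] [73,116] [176] [140,42] [152] [155] [161] [139] [64,116].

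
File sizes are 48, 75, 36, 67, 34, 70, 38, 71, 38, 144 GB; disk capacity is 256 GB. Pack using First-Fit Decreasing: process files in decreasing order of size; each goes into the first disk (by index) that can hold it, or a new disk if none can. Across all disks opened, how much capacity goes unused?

Sorted descending: 144, 75, 71, 70, 67, 48, 38, 38, 36, 34.
disk 1: place 144 GB, 112 GB left
disk 1: place 75 GB, 37 GB left
disk 2: place 71 GB, 185 GB left
disk 2: place 70 GB, 115 GB left
disk 2: place 67 GB, 48 GB left
disk 2: place 48 GB, 0 GB left
disk 3: place 38 GB, 218 GB left
disk 3: place 38 GB, 180 GB left
disk 1: place 36 GB, 1 GB left
disk 3: place 34 GB, 146 GB left
3 disks × 256 GB = 768 GB; used 621 GB; unused 147 GB.

147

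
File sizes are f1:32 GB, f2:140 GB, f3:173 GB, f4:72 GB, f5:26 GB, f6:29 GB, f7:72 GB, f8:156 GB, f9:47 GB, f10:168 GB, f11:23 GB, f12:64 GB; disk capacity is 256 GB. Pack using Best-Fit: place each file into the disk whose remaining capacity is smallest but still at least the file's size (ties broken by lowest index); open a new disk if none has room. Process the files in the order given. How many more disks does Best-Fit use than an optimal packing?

Best-Fit: [32,140,26,29] [173,72] [72,156,23] [47,168] [64] → 5 disks.
Total size 1002 GB; any packing needs at least ⌈1002/256⌉ = 4 disks.
An optimal packing achieves that bound: [173,72] [168,64,23] [156,72,26] [140,47,32,29] → 4 disks.
Excess: 5 − 4 = 1.

1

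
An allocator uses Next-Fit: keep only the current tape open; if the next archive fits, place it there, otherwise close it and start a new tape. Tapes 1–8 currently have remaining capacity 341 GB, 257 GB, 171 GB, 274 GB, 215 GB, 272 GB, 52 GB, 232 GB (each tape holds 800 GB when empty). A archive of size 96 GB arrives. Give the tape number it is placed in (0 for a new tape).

8

Next-Fit only looks at tape 8, which has 232 GB free.
96 GB fits there.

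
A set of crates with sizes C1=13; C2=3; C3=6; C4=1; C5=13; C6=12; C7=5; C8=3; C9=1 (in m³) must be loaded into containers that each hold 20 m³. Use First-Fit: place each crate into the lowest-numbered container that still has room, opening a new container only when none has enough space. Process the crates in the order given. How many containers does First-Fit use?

C1 (13 m³) → container 1 (remaining 7 m³)
C2 (3 m³) → container 1 (remaining 4 m³)
C3 (6 m³) → container 2 (remaining 14 m³)
C4 (1 m³) → container 1 (remaining 3 m³)
C5 (13 m³) → container 2 (remaining 1 m³)
C6 (12 m³) → container 3 (remaining 8 m³)
C7 (5 m³) → container 3 (remaining 3 m³)
C8 (3 m³) → container 1 (remaining 0 m³)
C9 (1 m³) → container 2 (remaining 0 m³)
Final containers: [13,3,1,3] [6,13,1] [12,5].

3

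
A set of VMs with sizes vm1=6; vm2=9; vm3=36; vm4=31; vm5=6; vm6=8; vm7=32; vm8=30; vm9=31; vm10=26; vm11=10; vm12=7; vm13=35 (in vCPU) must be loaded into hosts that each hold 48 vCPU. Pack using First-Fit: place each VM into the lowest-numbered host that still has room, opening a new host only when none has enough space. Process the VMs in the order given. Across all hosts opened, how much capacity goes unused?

host 1: place vm1 (6 vCPU), 42 vCPU left
host 1: place vm2 (9 vCPU), 33 vCPU left
host 2: place vm3 (36 vCPU), 12 vCPU left
host 1: place vm4 (31 vCPU), 2 vCPU left
host 2: place vm5 (6 vCPU), 6 vCPU left
host 3: place vm6 (8 vCPU), 40 vCPU left
host 3: place vm7 (32 vCPU), 8 vCPU left
host 4: place vm8 (30 vCPU), 18 vCPU left
host 5: place vm9 (31 vCPU), 17 vCPU left
host 6: place vm10 (26 vCPU), 22 vCPU left
host 4: place vm11 (10 vCPU), 8 vCPU left
host 3: place vm12 (7 vCPU), 1 vCPU left
host 7: place vm13 (35 vCPU), 13 vCPU left
7 hosts × 48 vCPU = 336 vCPU; used 267 vCPU; unused 69 vCPU.

69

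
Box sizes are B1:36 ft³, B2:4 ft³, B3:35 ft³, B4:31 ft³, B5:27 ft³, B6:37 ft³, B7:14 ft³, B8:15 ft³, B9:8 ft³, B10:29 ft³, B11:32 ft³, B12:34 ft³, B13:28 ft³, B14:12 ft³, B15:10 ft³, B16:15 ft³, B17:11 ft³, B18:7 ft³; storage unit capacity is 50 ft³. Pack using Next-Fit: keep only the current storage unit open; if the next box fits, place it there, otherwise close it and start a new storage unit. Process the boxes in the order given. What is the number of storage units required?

B1 (36 ft³) → storage unit 1 (remaining 14 ft³)
B2 (4 ft³) → storage unit 1 (remaining 10 ft³)
B3 (35 ft³) → storage unit 2 (remaining 15 ft³)
B4 (31 ft³) → storage unit 3 (remaining 19 ft³)
B5 (27 ft³) → storage unit 4 (remaining 23 ft³)
B6 (37 ft³) → storage unit 5 (remaining 13 ft³)
B7 (14 ft³) → storage unit 6 (remaining 36 ft³)
B8 (15 ft³) → storage unit 6 (remaining 21 ft³)
B9 (8 ft³) → storage unit 6 (remaining 13 ft³)
B10 (29 ft³) → storage unit 7 (remaining 21 ft³)
B11 (32 ft³) → storage unit 8 (remaining 18 ft³)
B12 (34 ft³) → storage unit 9 (remaining 16 ft³)
B13 (28 ft³) → storage unit 10 (remaining 22 ft³)
B14 (12 ft³) → storage unit 10 (remaining 10 ft³)
B15 (10 ft³) → storage unit 10 (remaining 0 ft³)
B16 (15 ft³) → storage unit 11 (remaining 35 ft³)
B17 (11 ft³) → storage unit 11 (remaining 24 ft³)
B18 (7 ft³) → storage unit 11 (remaining 17 ft³)

11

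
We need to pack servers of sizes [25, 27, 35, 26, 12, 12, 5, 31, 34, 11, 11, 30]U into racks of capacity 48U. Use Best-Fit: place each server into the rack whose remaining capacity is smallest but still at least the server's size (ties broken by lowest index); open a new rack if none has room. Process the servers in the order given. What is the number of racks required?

rack 1: place 25U, 23U left
rack 2: place 27U, 21U left
rack 3: place 35U, 13U left
rack 4: place 26U, 22U left
rack 3: place 12U, 1U left
rack 2: place 12U, 9U left
rack 2: place 5U, 4U left
rack 5: place 31U, 17U left
rack 6: place 34U, 14U left
rack 6: place 11U, 3U left
rack 5: place 11U, 6U left
rack 7: place 30U, 18U left
Final racks: [25] [27,12,5] [35,12] [26] [31,11] [34,11] [30].

7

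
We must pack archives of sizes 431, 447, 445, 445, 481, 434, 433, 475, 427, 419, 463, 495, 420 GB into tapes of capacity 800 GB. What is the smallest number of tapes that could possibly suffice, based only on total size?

8

Total size = 431 + 447 + 445 + 445 + 481 + 434 + 433 + 475 + 427 + 419 + 463 + 495 + 420 = 5815 GB.
⌈5815 / 800⌉ = 8.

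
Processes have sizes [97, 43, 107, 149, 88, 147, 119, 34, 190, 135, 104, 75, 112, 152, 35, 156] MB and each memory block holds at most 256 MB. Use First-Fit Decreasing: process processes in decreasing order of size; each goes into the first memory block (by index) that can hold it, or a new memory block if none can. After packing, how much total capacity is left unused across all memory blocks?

Sorted descending: 190, 156, 152, 149, 147, 135, 119, 112, 107, 104, 97, 88, 75, 43, 35, 34.
190 MB → memory block 1 (remaining 66 MB)
156 MB → memory block 2 (remaining 100 MB)
152 MB → memory block 3 (remaining 104 MB)
149 MB → memory block 4 (remaining 107 MB)
147 MB → memory block 5 (remaining 109 MB)
135 MB → memory block 6 (remaining 121 MB)
119 MB → memory block 6 (remaining 2 MB)
112 MB → memory block 7 (remaining 144 MB)
107 MB → memory block 4 (remaining 0 MB)
104 MB → memory block 3 (remaining 0 MB)
97 MB → memory block 2 (remaining 3 MB)
88 MB → memory block 5 (remaining 21 MB)
75 MB → memory block 7 (remaining 69 MB)
43 MB → memory block 1 (remaining 23 MB)
35 MB → memory block 7 (remaining 34 MB)
34 MB → memory block 7 (remaining 0 MB)
7 memory blocks × 256 MB = 1792 MB; used 1743 MB; unused 49 MB.

49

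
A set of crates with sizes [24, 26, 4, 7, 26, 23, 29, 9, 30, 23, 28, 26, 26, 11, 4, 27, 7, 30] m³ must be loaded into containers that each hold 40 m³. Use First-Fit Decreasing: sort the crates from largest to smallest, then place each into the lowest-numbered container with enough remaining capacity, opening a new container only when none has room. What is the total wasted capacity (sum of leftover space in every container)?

120

Sorted descending: 30, 30, 29, 28, 27, 26, 26, 26, 26, 24, 23, 23, 11, 9, 7, 7, 4, 4.
30 m³ → container 1 (remaining 10 m³)
30 m³ → container 2 (remaining 10 m³)
29 m³ → container 3 (remaining 11 m³)
28 m³ → container 4 (remaining 12 m³)
27 m³ → container 5 (remaining 13 m³)
26 m³ → container 6 (remaining 14 m³)
26 m³ → container 7 (remaining 14 m³)
26 m³ → container 8 (remaining 14 m³)
26 m³ → container 9 (remaining 14 m³)
24 m³ → container 10 (remaining 16 m³)
23 m³ → container 11 (remaining 17 m³)
23 m³ → container 12 (remaining 17 m³)
11 m³ → container 3 (remaining 0 m³)
9 m³ → container 1 (remaining 1 m³)
7 m³ → container 2 (remaining 3 m³)
7 m³ → container 4 (remaining 5 m³)
4 m³ → container 4 (remaining 1 m³)
4 m³ → container 5 (remaining 9 m³)
12 containers × 40 m³ = 480 m³; used 360 m³; unused 120 m³.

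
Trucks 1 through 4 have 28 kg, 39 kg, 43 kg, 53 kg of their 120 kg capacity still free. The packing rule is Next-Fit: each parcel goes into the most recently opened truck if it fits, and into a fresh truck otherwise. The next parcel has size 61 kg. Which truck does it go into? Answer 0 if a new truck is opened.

0

Next-Fit only looks at truck 4, which has 53 kg free.
61 kg does not fit, so a new truck is opened.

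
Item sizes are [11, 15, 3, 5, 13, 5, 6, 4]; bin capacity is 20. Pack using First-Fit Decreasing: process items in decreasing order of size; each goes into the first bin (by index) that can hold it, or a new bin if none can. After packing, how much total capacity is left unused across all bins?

18

Sorted descending: 15, 13, 11, 6, 5, 5, 4, 3.
Put 15 in bin 1; 5 remain.
Put 13 in bin 2; 7 remain.
Put 11 in bin 3; 9 remain.
Put 6 in bin 2; 1 remain.
Put 5 in bin 1; 0 remain.
Put 5 in bin 3; 4 remain.
Put 4 in bin 3; 0 remain.
Put 3 in bin 4; 17 remain.
4 bins × 20 = 80; used 62; unused 18.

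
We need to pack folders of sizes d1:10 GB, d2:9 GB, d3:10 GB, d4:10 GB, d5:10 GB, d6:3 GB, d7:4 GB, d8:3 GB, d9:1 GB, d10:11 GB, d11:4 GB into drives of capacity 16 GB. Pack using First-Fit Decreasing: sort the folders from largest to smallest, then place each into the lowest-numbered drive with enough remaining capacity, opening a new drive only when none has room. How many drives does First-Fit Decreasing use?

Sorted descending: 11, 10, 10, 10, 10, 9, 4, 4, 3, 3, 1.
11 GB → drive 1 (remaining 5 GB)
10 GB → drive 2 (remaining 6 GB)
10 GB → drive 3 (remaining 6 GB)
10 GB → drive 4 (remaining 6 GB)
10 GB → drive 5 (remaining 6 GB)
9 GB → drive 6 (remaining 7 GB)
4 GB → drive 1 (remaining 1 GB)
4 GB → drive 2 (remaining 2 GB)
3 GB → drive 3 (remaining 3 GB)
3 GB → drive 3 (remaining 0 GB)
1 GB → drive 1 (remaining 0 GB)
Final drives: [11,4,1] [10,4] [10,3,3] [10] [10] [9].

6 drives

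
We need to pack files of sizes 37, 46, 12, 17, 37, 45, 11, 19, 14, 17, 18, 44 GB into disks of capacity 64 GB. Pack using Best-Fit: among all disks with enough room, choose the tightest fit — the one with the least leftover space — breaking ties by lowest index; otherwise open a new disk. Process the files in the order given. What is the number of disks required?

Put 37 GB in disk 1; 27 GB remain.
Put 46 GB in disk 2; 18 GB remain.
Put 12 GB in disk 2; 6 GB remain.
Put 17 GB in disk 1; 10 GB remain.
Put 37 GB in disk 3; 27 GB remain.
Put 45 GB in disk 4; 19 GB remain.
Put 11 GB in disk 4; 8 GB remain.
Put 19 GB in disk 3; 8 GB remain.
Put 14 GB in disk 5; 50 GB remain.
Put 17 GB in disk 5; 33 GB remain.
Put 18 GB in disk 5; 15 GB remain.
Put 44 GB in disk 6; 20 GB remain.
Final disks: [37,17] [46,12] [37,19] [45,11] [14,17,18] [44].

6 disks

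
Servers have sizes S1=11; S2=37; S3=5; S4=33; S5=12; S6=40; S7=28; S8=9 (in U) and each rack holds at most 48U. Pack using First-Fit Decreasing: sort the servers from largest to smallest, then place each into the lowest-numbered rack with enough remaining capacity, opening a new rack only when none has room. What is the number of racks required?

Sorted descending: 40, 37, 33, 28, 12, 11, 9, 5.
40U → rack 1 (remaining 8U)
37U → rack 2 (remaining 11U)
33U → rack 3 (remaining 15U)
28U → rack 4 (remaining 20U)
12U → rack 3 (remaining 3U)
11U → rack 2 (remaining 0U)
9U → rack 4 (remaining 11U)
5U → rack 1 (remaining 3U)

4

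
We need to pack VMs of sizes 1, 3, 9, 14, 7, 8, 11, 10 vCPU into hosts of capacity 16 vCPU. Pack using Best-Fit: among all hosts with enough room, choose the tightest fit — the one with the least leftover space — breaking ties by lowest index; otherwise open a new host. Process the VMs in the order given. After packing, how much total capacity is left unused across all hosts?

Put 1 vCPU in host 1; 15 vCPU remain.
Put 3 vCPU in host 1; 12 vCPU remain.
Put 9 vCPU in host 1; 3 vCPU remain.
Put 14 vCPU in host 2; 2 vCPU remain.
Put 7 vCPU in host 3; 9 vCPU remain.
Put 8 vCPU in host 3; 1 vCPU remain.
Put 11 vCPU in host 4; 5 vCPU remain.
Put 10 vCPU in host 5; 6 vCPU remain.
5 hosts × 16 vCPU = 80 vCPU; used 63 vCPU; unused 17 vCPU.

17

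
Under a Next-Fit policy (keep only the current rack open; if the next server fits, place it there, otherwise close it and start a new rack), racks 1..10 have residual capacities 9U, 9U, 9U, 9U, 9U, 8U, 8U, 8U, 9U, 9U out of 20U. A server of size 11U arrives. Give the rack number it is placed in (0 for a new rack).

Next-Fit only looks at rack 10, which has 9U free.
11U does not fit, so a new rack is opened.

0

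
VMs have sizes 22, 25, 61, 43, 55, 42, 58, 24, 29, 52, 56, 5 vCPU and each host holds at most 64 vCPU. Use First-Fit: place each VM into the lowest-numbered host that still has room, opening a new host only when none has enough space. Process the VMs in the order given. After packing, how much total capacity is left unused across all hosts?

22 vCPU → host 1 (remaining 42 vCPU)
25 vCPU → host 1 (remaining 17 vCPU)
61 vCPU → host 2 (remaining 3 vCPU)
43 vCPU → host 3 (remaining 21 vCPU)
55 vCPU → host 4 (remaining 9 vCPU)
42 vCPU → host 5 (remaining 22 vCPU)
58 vCPU → host 6 (remaining 6 vCPU)
24 vCPU → host 7 (remaining 40 vCPU)
29 vCPU → host 7 (remaining 11 vCPU)
52 vCPU → host 8 (remaining 12 vCPU)
56 vCPU → host 9 (remaining 8 vCPU)
5 vCPU → host 1 (remaining 12 vCPU)
9 hosts × 64 vCPU = 576 vCPU; used 472 vCPU; unused 104 vCPU.

104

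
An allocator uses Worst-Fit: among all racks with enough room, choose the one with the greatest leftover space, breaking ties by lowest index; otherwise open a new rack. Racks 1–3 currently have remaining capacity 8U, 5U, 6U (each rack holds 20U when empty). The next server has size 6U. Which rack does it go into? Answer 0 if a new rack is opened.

Racks with room: rack 1 (8U), rack 3 (6U).
Most room is rack 1 with 8U free.

1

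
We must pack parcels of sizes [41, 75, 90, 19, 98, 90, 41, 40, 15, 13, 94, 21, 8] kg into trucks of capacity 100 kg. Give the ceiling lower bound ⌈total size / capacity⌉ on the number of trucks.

Total size = 41 + 75 + 90 + 19 + 98 + 90 + 41 + 40 + 15 + 13 + 94 + 21 + 8 = 645 kg.
⌈645 / 100⌉ = 7.

7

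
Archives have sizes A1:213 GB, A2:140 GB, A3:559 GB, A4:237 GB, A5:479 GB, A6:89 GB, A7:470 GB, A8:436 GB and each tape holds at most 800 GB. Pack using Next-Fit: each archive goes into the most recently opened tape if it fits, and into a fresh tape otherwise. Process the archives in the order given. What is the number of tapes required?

Put A1 (213 GB) in tape 1; 587 GB remain.
Put A2 (140 GB) in tape 1; 447 GB remain.
Put A3 (559 GB) in tape 2; 241 GB remain.
Put A4 (237 GB) in tape 2; 4 GB remain.
Put A5 (479 GB) in tape 3; 321 GB remain.
Put A6 (89 GB) in tape 3; 232 GB remain.
Put A7 (470 GB) in tape 4; 330 GB remain.
Put A8 (436 GB) in tape 5; 364 GB remain.

5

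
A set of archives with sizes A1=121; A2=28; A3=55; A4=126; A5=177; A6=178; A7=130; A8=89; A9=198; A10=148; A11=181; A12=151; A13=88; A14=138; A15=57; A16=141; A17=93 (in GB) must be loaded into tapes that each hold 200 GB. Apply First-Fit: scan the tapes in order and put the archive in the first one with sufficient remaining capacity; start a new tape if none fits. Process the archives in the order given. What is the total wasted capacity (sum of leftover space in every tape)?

Put A1 (121 GB) in tape 1; 79 GB remain.
Put A2 (28 GB) in tape 1; 51 GB remain.
Put A3 (55 GB) in tape 2; 145 GB remain.
Put A4 (126 GB) in tape 2; 19 GB remain.
Put A5 (177 GB) in tape 3; 23 GB remain.
Put A6 (178 GB) in tape 4; 22 GB remain.
Put A7 (130 GB) in tape 5; 70 GB remain.
Put A8 (89 GB) in tape 6; 111 GB remain.
Put A9 (198 GB) in tape 7; 2 GB remain.
Put A10 (148 GB) in tape 8; 52 GB remain.
Put A11 (181 GB) in tape 9; 19 GB remain.
Put A12 (151 GB) in tape 10; 49 GB remain.
Put A13 (88 GB) in tape 6; 23 GB remain.
Put A14 (138 GB) in tape 11; 62 GB remain.
Put A15 (57 GB) in tape 5; 13 GB remain.
Put A16 (141 GB) in tape 12; 59 GB remain.
Put A17 (93 GB) in tape 13; 107 GB remain.
13 tapes × 200 GB = 2600 GB; used 2099 GB; unused 501 GB.

501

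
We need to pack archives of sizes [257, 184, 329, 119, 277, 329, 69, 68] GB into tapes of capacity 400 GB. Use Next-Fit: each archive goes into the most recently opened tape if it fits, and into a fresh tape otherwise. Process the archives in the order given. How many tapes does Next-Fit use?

Put 257 GB in tape 1; 143 GB remain.
Put 184 GB in tape 2; 216 GB remain.
Put 329 GB in tape 3; 71 GB remain.
Put 119 GB in tape 4; 281 GB remain.
Put 277 GB in tape 4; 4 GB remain.
Put 329 GB in tape 5; 71 GB remain.
Put 69 GB in tape 5; 2 GB remain.
Put 68 GB in tape 6; 332 GB remain.

6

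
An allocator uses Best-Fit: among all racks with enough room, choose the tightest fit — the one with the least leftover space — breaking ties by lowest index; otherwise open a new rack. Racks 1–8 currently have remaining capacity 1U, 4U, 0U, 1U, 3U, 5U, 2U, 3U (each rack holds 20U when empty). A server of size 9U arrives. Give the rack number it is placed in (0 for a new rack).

0

No rack has ≥ 9U free, so a new rack is opened.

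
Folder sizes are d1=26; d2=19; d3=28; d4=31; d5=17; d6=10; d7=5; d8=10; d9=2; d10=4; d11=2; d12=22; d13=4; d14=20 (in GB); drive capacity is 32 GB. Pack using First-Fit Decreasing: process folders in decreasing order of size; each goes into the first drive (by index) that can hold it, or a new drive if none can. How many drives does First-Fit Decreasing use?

7

Sorted descending: 31, 28, 26, 22, 20, 19, 17, 10, 10, 5, 4, 4, 2, 2.
drive 1: place 31 GB, 1 GB left
drive 2: place 28 GB, 4 GB left
drive 3: place 26 GB, 6 GB left
drive 4: place 22 GB, 10 GB left
drive 5: place 20 GB, 12 GB left
drive 6: place 19 GB, 13 GB left
drive 7: place 17 GB, 15 GB left
drive 4: place 10 GB, 0 GB left
drive 5: place 10 GB, 2 GB left
drive 3: place 5 GB, 1 GB left
drive 2: place 4 GB, 0 GB left
drive 6: place 4 GB, 9 GB left
drive 5: place 2 GB, 0 GB left
drive 6: place 2 GB, 7 GB left
Final drives: [31] [28,4] [26,5] [22,10] [20,10,2] [19,4,2] [17].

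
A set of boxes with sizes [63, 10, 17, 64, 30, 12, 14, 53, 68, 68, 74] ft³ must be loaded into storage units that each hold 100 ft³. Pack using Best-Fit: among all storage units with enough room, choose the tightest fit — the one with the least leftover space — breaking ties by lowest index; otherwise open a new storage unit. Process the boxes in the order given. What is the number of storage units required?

storage unit 1: place 63 ft³, 37 ft³ left
storage unit 1: place 10 ft³, 27 ft³ left
storage unit 1: place 17 ft³, 10 ft³ left
storage unit 2: place 64 ft³, 36 ft³ left
storage unit 2: place 30 ft³, 6 ft³ left
storage unit 3: place 12 ft³, 88 ft³ left
storage unit 3: place 14 ft³, 74 ft³ left
storage unit 3: place 53 ft³, 21 ft³ left
storage unit 4: place 68 ft³, 32 ft³ left
storage unit 5: place 68 ft³, 32 ft³ left
storage unit 6: place 74 ft³, 26 ft³ left

6 storage units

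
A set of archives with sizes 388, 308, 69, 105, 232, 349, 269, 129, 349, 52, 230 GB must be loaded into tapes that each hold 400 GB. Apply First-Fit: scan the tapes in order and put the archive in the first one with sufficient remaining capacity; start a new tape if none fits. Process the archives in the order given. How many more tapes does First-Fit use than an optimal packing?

0

First-Fit: [388] [308,69] [105,232,52] [349] [269,129] [349] [230] → 7 tapes.
Total size 2480 GB; any packing needs at least ⌈2480/400⌉ = 7 tapes.
So 7 is already optimal.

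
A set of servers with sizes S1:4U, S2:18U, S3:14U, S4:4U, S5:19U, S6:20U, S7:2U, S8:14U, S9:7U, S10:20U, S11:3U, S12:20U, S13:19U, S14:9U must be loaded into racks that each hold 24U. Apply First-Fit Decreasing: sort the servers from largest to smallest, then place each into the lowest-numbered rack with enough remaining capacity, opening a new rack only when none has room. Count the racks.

8

Sorted descending: 20, 20, 20, 19, 19, 18, 14, 14, 9, 7, 4, 4, 3, 2.
rack 1: place 20U, 4U left
rack 2: place 20U, 4U left
rack 3: place 20U, 4U left
rack 4: place 19U, 5U left
rack 5: place 19U, 5U left
rack 6: place 18U, 6U left
rack 7: place 14U, 10U left
rack 8: place 14U, 10U left
rack 7: place 9U, 1U left
rack 8: place 7U, 3U left
rack 1: place 4U, 0U left
rack 2: place 4U, 0U left
rack 3: place 3U, 1U left
rack 4: place 2U, 3U left
Final racks: [20,4] [20,4] [20,3] [19,2] [19] [18] [14,9] [14,7].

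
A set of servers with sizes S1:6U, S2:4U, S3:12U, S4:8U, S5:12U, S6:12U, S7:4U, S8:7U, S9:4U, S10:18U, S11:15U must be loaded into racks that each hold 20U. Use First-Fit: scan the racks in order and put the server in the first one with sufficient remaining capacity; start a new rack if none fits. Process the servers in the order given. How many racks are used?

Put S1 (6U) in rack 1; 14U remain.
Put S2 (4U) in rack 1; 10U remain.
Put S3 (12U) in rack 2; 8U remain.
Put S4 (8U) in rack 1; 2U remain.
Put S5 (12U) in rack 3; 8U remain.
Put S6 (12U) in rack 4; 8U remain.
Put S7 (4U) in rack 2; 4U remain.
Put S8 (7U) in rack 3; 1U remain.
Put S9 (4U) in rack 2; 0U remain.
Put S10 (18U) in rack 5; 2U remain.
Put S11 (15U) in rack 6; 5U remain.

6 racks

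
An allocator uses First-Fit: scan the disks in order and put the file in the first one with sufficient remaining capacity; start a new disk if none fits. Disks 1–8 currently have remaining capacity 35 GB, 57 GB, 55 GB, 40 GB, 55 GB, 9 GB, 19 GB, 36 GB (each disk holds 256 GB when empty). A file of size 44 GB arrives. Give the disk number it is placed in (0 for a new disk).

Disks with room: disk 2 (57 GB), disk 3 (55 GB), disk 5 (55 GB).
The first with room is disk 2.

2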